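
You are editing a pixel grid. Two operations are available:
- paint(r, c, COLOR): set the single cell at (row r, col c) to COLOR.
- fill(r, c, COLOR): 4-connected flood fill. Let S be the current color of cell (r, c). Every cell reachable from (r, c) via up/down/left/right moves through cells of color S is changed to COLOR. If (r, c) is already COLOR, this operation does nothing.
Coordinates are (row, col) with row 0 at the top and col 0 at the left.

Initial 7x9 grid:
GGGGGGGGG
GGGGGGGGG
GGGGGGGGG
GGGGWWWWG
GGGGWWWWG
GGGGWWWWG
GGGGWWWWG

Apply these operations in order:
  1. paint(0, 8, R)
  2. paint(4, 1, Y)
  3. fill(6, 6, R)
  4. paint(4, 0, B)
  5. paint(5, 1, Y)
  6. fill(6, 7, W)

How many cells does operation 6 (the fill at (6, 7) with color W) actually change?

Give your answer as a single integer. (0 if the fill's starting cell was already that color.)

Answer: 16

Derivation:
After op 1 paint(0,8,R):
GGGGGGGGR
GGGGGGGGG
GGGGGGGGG
GGGGWWWWG
GGGGWWWWG
GGGGWWWWG
GGGGWWWWG
After op 2 paint(4,1,Y):
GGGGGGGGR
GGGGGGGGG
GGGGGGGGG
GGGGWWWWG
GYGGWWWWG
GGGGWWWWG
GGGGWWWWG
After op 3 fill(6,6,R) [16 cells changed]:
GGGGGGGGR
GGGGGGGGG
GGGGGGGGG
GGGGRRRRG
GYGGRRRRG
GGGGRRRRG
GGGGRRRRG
After op 4 paint(4,0,B):
GGGGGGGGR
GGGGGGGGG
GGGGGGGGG
GGGGRRRRG
BYGGRRRRG
GGGGRRRRG
GGGGRRRRG
After op 5 paint(5,1,Y):
GGGGGGGGR
GGGGGGGGG
GGGGGGGGG
GGGGRRRRG
BYGGRRRRG
GYGGRRRRG
GGGGRRRRG
After op 6 fill(6,7,W) [16 cells changed]:
GGGGGGGGR
GGGGGGGGG
GGGGGGGGG
GGGGWWWWG
BYGGWWWWG
GYGGWWWWG
GGGGWWWWG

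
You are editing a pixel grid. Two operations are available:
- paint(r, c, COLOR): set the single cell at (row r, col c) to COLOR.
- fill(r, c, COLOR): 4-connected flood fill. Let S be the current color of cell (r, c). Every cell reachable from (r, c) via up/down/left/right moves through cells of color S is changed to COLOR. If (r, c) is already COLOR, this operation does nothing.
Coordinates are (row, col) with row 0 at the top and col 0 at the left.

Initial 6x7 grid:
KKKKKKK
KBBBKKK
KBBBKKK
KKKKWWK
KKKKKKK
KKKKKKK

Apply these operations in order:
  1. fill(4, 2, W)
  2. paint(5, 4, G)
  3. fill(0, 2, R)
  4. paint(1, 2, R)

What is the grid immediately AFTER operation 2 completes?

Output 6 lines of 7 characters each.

Answer: WWWWWWW
WBBBWWW
WBBBWWW
WWWWWWW
WWWWWWW
WWWWGWW

Derivation:
After op 1 fill(4,2,W) [34 cells changed]:
WWWWWWW
WBBBWWW
WBBBWWW
WWWWWWW
WWWWWWW
WWWWWWW
After op 2 paint(5,4,G):
WWWWWWW
WBBBWWW
WBBBWWW
WWWWWWW
WWWWWWW
WWWWGWW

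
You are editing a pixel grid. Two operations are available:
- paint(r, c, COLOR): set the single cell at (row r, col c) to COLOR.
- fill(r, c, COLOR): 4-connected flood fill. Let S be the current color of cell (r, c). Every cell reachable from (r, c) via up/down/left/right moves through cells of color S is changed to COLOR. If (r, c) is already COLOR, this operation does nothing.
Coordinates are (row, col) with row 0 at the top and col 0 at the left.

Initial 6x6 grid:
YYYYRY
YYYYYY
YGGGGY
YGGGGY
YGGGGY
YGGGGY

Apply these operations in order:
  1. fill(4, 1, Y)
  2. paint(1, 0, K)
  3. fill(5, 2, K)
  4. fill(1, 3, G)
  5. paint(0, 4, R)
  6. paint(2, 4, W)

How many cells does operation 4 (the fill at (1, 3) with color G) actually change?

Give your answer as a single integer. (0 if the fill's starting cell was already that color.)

After op 1 fill(4,1,Y) [16 cells changed]:
YYYYRY
YYYYYY
YYYYYY
YYYYYY
YYYYYY
YYYYYY
After op 2 paint(1,0,K):
YYYYRY
KYYYYY
YYYYYY
YYYYYY
YYYYYY
YYYYYY
After op 3 fill(5,2,K) [34 cells changed]:
KKKKRK
KKKKKK
KKKKKK
KKKKKK
KKKKKK
KKKKKK
After op 4 fill(1,3,G) [35 cells changed]:
GGGGRG
GGGGGG
GGGGGG
GGGGGG
GGGGGG
GGGGGG

Answer: 35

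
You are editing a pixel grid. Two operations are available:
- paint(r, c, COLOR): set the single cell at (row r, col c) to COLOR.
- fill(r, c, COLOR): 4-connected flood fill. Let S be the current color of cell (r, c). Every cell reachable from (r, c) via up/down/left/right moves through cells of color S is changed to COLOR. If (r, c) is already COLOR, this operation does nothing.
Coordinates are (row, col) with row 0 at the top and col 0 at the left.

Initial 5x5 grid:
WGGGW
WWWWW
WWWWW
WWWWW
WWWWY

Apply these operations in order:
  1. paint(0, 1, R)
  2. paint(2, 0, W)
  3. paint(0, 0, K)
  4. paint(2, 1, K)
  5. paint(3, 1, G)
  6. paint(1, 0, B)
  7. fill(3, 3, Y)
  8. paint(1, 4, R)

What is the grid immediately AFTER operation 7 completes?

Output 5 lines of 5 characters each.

Answer: KRGGY
BYYYY
YKYYY
YGYYY
YYYYY

Derivation:
After op 1 paint(0,1,R):
WRGGW
WWWWW
WWWWW
WWWWW
WWWWY
After op 2 paint(2,0,W):
WRGGW
WWWWW
WWWWW
WWWWW
WWWWY
After op 3 paint(0,0,K):
KRGGW
WWWWW
WWWWW
WWWWW
WWWWY
After op 4 paint(2,1,K):
KRGGW
WWWWW
WKWWW
WWWWW
WWWWY
After op 5 paint(3,1,G):
KRGGW
WWWWW
WKWWW
WGWWW
WWWWY
After op 6 paint(1,0,B):
KRGGW
BWWWW
WKWWW
WGWWW
WWWWY
After op 7 fill(3,3,Y) [17 cells changed]:
KRGGY
BYYYY
YKYYY
YGYYY
YYYYY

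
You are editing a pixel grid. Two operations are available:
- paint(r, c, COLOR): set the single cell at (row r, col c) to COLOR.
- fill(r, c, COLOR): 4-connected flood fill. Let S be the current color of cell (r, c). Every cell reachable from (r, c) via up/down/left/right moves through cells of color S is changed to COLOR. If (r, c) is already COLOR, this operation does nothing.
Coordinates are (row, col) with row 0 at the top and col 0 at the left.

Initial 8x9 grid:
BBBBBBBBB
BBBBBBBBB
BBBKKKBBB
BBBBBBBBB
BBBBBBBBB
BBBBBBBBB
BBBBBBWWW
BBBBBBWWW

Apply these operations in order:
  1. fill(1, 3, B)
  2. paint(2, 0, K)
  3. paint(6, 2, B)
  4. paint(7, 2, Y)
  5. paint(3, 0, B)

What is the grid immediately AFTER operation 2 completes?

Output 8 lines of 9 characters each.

After op 1 fill(1,3,B) [0 cells changed]:
BBBBBBBBB
BBBBBBBBB
BBBKKKBBB
BBBBBBBBB
BBBBBBBBB
BBBBBBBBB
BBBBBBWWW
BBBBBBWWW
After op 2 paint(2,0,K):
BBBBBBBBB
BBBBBBBBB
KBBKKKBBB
BBBBBBBBB
BBBBBBBBB
BBBBBBBBB
BBBBBBWWW
BBBBBBWWW

Answer: BBBBBBBBB
BBBBBBBBB
KBBKKKBBB
BBBBBBBBB
BBBBBBBBB
BBBBBBBBB
BBBBBBWWW
BBBBBBWWW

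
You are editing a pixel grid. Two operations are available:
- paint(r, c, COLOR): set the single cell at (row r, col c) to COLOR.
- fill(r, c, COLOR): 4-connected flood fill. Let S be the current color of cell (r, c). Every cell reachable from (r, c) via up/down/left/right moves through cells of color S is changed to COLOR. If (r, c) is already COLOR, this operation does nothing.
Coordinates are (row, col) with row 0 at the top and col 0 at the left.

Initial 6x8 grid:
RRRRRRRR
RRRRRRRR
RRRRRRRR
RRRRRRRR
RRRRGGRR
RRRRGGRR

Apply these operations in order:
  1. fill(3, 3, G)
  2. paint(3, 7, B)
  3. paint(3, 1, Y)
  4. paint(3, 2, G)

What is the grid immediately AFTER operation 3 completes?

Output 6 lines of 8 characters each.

Answer: GGGGGGGG
GGGGGGGG
GGGGGGGG
GYGGGGGB
GGGGGGGG
GGGGGGGG

Derivation:
After op 1 fill(3,3,G) [44 cells changed]:
GGGGGGGG
GGGGGGGG
GGGGGGGG
GGGGGGGG
GGGGGGGG
GGGGGGGG
After op 2 paint(3,7,B):
GGGGGGGG
GGGGGGGG
GGGGGGGG
GGGGGGGB
GGGGGGGG
GGGGGGGG
After op 3 paint(3,1,Y):
GGGGGGGG
GGGGGGGG
GGGGGGGG
GYGGGGGB
GGGGGGGG
GGGGGGGG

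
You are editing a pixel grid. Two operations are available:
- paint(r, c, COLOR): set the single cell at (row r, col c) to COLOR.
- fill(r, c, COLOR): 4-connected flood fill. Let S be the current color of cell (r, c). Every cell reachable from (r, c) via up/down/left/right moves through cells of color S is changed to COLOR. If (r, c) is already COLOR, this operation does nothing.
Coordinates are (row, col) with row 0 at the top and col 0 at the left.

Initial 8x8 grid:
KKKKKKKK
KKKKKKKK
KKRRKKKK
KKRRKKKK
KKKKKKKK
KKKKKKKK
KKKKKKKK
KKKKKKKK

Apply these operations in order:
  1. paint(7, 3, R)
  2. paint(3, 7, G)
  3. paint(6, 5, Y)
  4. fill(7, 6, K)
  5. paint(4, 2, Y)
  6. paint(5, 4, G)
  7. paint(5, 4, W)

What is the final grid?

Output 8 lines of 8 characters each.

After op 1 paint(7,3,R):
KKKKKKKK
KKKKKKKK
KKRRKKKK
KKRRKKKK
KKKKKKKK
KKKKKKKK
KKKKKKKK
KKKRKKKK
After op 2 paint(3,7,G):
KKKKKKKK
KKKKKKKK
KKRRKKKK
KKRRKKKG
KKKKKKKK
KKKKKKKK
KKKKKKKK
KKKRKKKK
After op 3 paint(6,5,Y):
KKKKKKKK
KKKKKKKK
KKRRKKKK
KKRRKKKG
KKKKKKKK
KKKKKKKK
KKKKKYKK
KKKRKKKK
After op 4 fill(7,6,K) [0 cells changed]:
KKKKKKKK
KKKKKKKK
KKRRKKKK
KKRRKKKG
KKKKKKKK
KKKKKKKK
KKKKKYKK
KKKRKKKK
After op 5 paint(4,2,Y):
KKKKKKKK
KKKKKKKK
KKRRKKKK
KKRRKKKG
KKYKKKKK
KKKKKKKK
KKKKKYKK
KKKRKKKK
After op 6 paint(5,4,G):
KKKKKKKK
KKKKKKKK
KKRRKKKK
KKRRKKKG
KKYKKKKK
KKKKGKKK
KKKKKYKK
KKKRKKKK
After op 7 paint(5,4,W):
KKKKKKKK
KKKKKKKK
KKRRKKKK
KKRRKKKG
KKYKKKKK
KKKKWKKK
KKKKKYKK
KKKRKKKK

Answer: KKKKKKKK
KKKKKKKK
KKRRKKKK
KKRRKKKG
KKYKKKKK
KKKKWKKK
KKKKKYKK
KKKRKKKK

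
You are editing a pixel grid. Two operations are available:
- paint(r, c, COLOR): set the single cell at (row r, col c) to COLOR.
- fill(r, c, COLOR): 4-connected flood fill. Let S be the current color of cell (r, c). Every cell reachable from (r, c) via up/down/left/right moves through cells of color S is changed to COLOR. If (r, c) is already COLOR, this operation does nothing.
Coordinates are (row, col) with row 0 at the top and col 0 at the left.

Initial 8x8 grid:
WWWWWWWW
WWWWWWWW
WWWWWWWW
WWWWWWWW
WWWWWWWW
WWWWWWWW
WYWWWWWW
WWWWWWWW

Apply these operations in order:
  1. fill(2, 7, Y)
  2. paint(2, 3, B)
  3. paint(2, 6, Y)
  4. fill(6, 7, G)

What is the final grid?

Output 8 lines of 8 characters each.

Answer: GGGGGGGG
GGGGGGGG
GGGBGGGG
GGGGGGGG
GGGGGGGG
GGGGGGGG
GGGGGGGG
GGGGGGGG

Derivation:
After op 1 fill(2,7,Y) [63 cells changed]:
YYYYYYYY
YYYYYYYY
YYYYYYYY
YYYYYYYY
YYYYYYYY
YYYYYYYY
YYYYYYYY
YYYYYYYY
After op 2 paint(2,3,B):
YYYYYYYY
YYYYYYYY
YYYBYYYY
YYYYYYYY
YYYYYYYY
YYYYYYYY
YYYYYYYY
YYYYYYYY
After op 3 paint(2,6,Y):
YYYYYYYY
YYYYYYYY
YYYBYYYY
YYYYYYYY
YYYYYYYY
YYYYYYYY
YYYYYYYY
YYYYYYYY
After op 4 fill(6,7,G) [63 cells changed]:
GGGGGGGG
GGGGGGGG
GGGBGGGG
GGGGGGGG
GGGGGGGG
GGGGGGGG
GGGGGGGG
GGGGGGGG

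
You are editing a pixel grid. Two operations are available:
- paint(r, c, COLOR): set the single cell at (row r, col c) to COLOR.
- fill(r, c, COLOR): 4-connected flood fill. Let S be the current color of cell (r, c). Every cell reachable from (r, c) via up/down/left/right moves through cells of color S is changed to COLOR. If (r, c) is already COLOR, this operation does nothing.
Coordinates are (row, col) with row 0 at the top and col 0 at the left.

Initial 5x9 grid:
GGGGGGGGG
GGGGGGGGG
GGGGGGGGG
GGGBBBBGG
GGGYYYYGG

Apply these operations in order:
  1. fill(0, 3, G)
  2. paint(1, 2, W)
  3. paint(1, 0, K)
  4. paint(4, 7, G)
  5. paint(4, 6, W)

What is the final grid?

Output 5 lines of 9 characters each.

After op 1 fill(0,3,G) [0 cells changed]:
GGGGGGGGG
GGGGGGGGG
GGGGGGGGG
GGGBBBBGG
GGGYYYYGG
After op 2 paint(1,2,W):
GGGGGGGGG
GGWGGGGGG
GGGGGGGGG
GGGBBBBGG
GGGYYYYGG
After op 3 paint(1,0,K):
GGGGGGGGG
KGWGGGGGG
GGGGGGGGG
GGGBBBBGG
GGGYYYYGG
After op 4 paint(4,7,G):
GGGGGGGGG
KGWGGGGGG
GGGGGGGGG
GGGBBBBGG
GGGYYYYGG
After op 5 paint(4,6,W):
GGGGGGGGG
KGWGGGGGG
GGGGGGGGG
GGGBBBBGG
GGGYYYWGG

Answer: GGGGGGGGG
KGWGGGGGG
GGGGGGGGG
GGGBBBBGG
GGGYYYWGG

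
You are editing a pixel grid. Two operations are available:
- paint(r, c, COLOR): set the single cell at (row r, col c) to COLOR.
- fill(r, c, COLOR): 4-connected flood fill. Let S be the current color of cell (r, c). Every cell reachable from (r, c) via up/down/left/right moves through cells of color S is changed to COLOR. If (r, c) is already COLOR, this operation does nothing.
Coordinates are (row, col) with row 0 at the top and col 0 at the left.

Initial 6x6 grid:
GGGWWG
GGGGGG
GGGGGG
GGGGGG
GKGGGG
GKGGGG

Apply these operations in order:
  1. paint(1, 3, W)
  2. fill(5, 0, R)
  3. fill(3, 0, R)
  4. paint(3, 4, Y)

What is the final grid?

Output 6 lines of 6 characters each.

After op 1 paint(1,3,W):
GGGWWG
GGGWGG
GGGGGG
GGGGGG
GKGGGG
GKGGGG
After op 2 fill(5,0,R) [31 cells changed]:
RRRWWR
RRRWRR
RRRRRR
RRRRRR
RKRRRR
RKRRRR
After op 3 fill(3,0,R) [0 cells changed]:
RRRWWR
RRRWRR
RRRRRR
RRRRRR
RKRRRR
RKRRRR
After op 4 paint(3,4,Y):
RRRWWR
RRRWRR
RRRRRR
RRRRYR
RKRRRR
RKRRRR

Answer: RRRWWR
RRRWRR
RRRRRR
RRRRYR
RKRRRR
RKRRRR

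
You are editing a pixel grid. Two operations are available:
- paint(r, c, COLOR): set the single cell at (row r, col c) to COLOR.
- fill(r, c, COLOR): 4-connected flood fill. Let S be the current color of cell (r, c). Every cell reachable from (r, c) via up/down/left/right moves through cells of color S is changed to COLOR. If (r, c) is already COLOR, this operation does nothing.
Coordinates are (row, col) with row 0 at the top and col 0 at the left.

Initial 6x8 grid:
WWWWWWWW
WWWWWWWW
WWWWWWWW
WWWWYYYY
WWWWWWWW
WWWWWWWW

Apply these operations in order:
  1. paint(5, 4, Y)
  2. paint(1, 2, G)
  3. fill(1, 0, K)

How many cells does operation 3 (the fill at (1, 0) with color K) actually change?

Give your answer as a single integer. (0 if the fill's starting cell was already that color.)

After op 1 paint(5,4,Y):
WWWWWWWW
WWWWWWWW
WWWWWWWW
WWWWYYYY
WWWWWWWW
WWWWYWWW
After op 2 paint(1,2,G):
WWWWWWWW
WWGWWWWW
WWWWWWWW
WWWWYYYY
WWWWWWWW
WWWWYWWW
After op 3 fill(1,0,K) [42 cells changed]:
KKKKKKKK
KKGKKKKK
KKKKKKKK
KKKKYYYY
KKKKKKKK
KKKKYKKK

Answer: 42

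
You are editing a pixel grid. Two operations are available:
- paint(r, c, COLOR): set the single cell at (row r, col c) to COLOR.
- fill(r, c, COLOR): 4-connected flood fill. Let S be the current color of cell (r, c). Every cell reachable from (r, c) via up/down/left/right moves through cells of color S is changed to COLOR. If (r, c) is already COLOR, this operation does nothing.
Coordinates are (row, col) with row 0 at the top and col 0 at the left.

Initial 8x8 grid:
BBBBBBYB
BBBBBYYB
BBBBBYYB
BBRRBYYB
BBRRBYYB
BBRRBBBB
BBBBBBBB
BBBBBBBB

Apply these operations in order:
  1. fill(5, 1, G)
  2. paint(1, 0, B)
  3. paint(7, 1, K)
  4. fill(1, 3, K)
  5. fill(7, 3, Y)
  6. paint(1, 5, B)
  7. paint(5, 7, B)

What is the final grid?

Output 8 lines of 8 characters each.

After op 1 fill(5,1,G) [49 cells changed]:
GGGGGGYG
GGGGGYYG
GGGGGYYG
GGRRGYYG
GGRRGYYG
GGRRGGGG
GGGGGGGG
GGGGGGGG
After op 2 paint(1,0,B):
GGGGGGYG
BGGGGYYG
GGGGGYYG
GGRRGYYG
GGRRGYYG
GGRRGGGG
GGGGGGGG
GGGGGGGG
After op 3 paint(7,1,K):
GGGGGGYG
BGGGGYYG
GGGGGYYG
GGRRGYYG
GGRRGYYG
GGRRGGGG
GGGGGGGG
GKGGGGGG
After op 4 fill(1,3,K) [47 cells changed]:
KKKKKKYK
BKKKKYYK
KKKKKYYK
KKRRKYYK
KKRRKYYK
KKRRKKKK
KKKKKKKK
KKKKKKKK
After op 5 fill(7,3,Y) [48 cells changed]:
YYYYYYYY
BYYYYYYY
YYYYYYYY
YYRRYYYY
YYRRYYYY
YYRRYYYY
YYYYYYYY
YYYYYYYY
After op 6 paint(1,5,B):
YYYYYYYY
BYYYYBYY
YYYYYYYY
YYRRYYYY
YYRRYYYY
YYRRYYYY
YYYYYYYY
YYYYYYYY
After op 7 paint(5,7,B):
YYYYYYYY
BYYYYBYY
YYYYYYYY
YYRRYYYY
YYRRYYYY
YYRRYYYB
YYYYYYYY
YYYYYYYY

Answer: YYYYYYYY
BYYYYBYY
YYYYYYYY
YYRRYYYY
YYRRYYYY
YYRRYYYB
YYYYYYYY
YYYYYYYY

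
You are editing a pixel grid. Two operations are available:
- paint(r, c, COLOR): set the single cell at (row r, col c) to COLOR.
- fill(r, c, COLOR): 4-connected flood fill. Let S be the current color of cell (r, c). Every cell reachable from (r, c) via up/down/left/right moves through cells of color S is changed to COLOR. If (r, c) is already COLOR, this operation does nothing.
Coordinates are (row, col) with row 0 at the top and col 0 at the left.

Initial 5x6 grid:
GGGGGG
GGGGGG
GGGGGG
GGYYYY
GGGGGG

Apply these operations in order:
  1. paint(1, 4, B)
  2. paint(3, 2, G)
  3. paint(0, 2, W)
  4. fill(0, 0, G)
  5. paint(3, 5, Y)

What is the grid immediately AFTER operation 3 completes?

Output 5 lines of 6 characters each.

Answer: GGWGGG
GGGGBG
GGGGGG
GGGYYY
GGGGGG

Derivation:
After op 1 paint(1,4,B):
GGGGGG
GGGGBG
GGGGGG
GGYYYY
GGGGGG
After op 2 paint(3,2,G):
GGGGGG
GGGGBG
GGGGGG
GGGYYY
GGGGGG
After op 3 paint(0,2,W):
GGWGGG
GGGGBG
GGGGGG
GGGYYY
GGGGGG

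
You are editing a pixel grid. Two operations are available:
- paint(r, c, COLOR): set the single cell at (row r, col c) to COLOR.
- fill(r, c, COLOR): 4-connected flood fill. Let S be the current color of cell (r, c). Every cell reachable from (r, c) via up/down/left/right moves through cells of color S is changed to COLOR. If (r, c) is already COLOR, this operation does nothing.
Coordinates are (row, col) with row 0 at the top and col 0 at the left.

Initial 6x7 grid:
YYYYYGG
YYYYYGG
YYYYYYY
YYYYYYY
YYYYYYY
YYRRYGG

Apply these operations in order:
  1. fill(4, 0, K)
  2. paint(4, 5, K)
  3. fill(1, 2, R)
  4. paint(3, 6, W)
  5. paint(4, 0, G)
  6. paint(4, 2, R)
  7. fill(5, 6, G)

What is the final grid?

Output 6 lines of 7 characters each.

After op 1 fill(4,0,K) [34 cells changed]:
KKKKKGG
KKKKKGG
KKKKKKK
KKKKKKK
KKKKKKK
KKRRKGG
After op 2 paint(4,5,K):
KKKKKGG
KKKKKGG
KKKKKKK
KKKKKKK
KKKKKKK
KKRRKGG
After op 3 fill(1,2,R) [34 cells changed]:
RRRRRGG
RRRRRGG
RRRRRRR
RRRRRRR
RRRRRRR
RRRRRGG
After op 4 paint(3,6,W):
RRRRRGG
RRRRRGG
RRRRRRR
RRRRRRW
RRRRRRR
RRRRRGG
After op 5 paint(4,0,G):
RRRRRGG
RRRRRGG
RRRRRRR
RRRRRRW
GRRRRRR
RRRRRGG
After op 6 paint(4,2,R):
RRRRRGG
RRRRRGG
RRRRRRR
RRRRRRW
GRRRRRR
RRRRRGG
After op 7 fill(5,6,G) [0 cells changed]:
RRRRRGG
RRRRRGG
RRRRRRR
RRRRRRW
GRRRRRR
RRRRRGG

Answer: RRRRRGG
RRRRRGG
RRRRRRR
RRRRRRW
GRRRRRR
RRRRRGG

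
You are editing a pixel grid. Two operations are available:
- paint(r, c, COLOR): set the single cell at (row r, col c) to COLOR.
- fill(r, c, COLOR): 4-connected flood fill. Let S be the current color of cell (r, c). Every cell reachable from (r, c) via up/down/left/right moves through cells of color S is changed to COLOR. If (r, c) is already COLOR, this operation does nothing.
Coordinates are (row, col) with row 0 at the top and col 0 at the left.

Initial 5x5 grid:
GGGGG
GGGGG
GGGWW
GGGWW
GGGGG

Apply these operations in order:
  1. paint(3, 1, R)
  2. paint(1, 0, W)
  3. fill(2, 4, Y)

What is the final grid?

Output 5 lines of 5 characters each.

Answer: GGGGG
WGGGG
GGGYY
GRGYY
GGGGG

Derivation:
After op 1 paint(3,1,R):
GGGGG
GGGGG
GGGWW
GRGWW
GGGGG
After op 2 paint(1,0,W):
GGGGG
WGGGG
GGGWW
GRGWW
GGGGG
After op 3 fill(2,4,Y) [4 cells changed]:
GGGGG
WGGGG
GGGYY
GRGYY
GGGGG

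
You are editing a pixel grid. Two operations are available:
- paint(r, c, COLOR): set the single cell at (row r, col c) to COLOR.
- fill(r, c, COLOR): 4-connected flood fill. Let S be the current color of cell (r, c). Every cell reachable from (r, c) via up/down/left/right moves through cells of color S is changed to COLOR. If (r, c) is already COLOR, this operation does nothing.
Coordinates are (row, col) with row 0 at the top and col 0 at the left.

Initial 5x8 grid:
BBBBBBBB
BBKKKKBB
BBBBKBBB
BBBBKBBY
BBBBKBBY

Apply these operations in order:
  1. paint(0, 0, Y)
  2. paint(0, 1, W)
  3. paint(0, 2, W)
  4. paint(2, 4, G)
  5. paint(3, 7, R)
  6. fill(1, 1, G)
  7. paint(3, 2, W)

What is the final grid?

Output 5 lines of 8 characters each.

Answer: YWWBBBBB
GGKKKKBB
GGGGGBBB
GGWGKBBR
GGGGKBBY

Derivation:
After op 1 paint(0,0,Y):
YBBBBBBB
BBKKKKBB
BBBBKBBB
BBBBKBBY
BBBBKBBY
After op 2 paint(0,1,W):
YWBBBBBB
BBKKKKBB
BBBBKBBB
BBBBKBBY
BBBBKBBY
After op 3 paint(0,2,W):
YWWBBBBB
BBKKKKBB
BBBBKBBB
BBBBKBBY
BBBBKBBY
After op 4 paint(2,4,G):
YWWBBBBB
BBKKKKBB
BBBBGBBB
BBBBKBBY
BBBBKBBY
After op 5 paint(3,7,R):
YWWBBBBB
BBKKKKBB
BBBBGBBB
BBBBKBBR
BBBBKBBY
After op 6 fill(1,1,G) [14 cells changed]:
YWWBBBBB
GGKKKKBB
GGGGGBBB
GGGGKBBR
GGGGKBBY
After op 7 paint(3,2,W):
YWWBBBBB
GGKKKKBB
GGGGGBBB
GGWGKBBR
GGGGKBBY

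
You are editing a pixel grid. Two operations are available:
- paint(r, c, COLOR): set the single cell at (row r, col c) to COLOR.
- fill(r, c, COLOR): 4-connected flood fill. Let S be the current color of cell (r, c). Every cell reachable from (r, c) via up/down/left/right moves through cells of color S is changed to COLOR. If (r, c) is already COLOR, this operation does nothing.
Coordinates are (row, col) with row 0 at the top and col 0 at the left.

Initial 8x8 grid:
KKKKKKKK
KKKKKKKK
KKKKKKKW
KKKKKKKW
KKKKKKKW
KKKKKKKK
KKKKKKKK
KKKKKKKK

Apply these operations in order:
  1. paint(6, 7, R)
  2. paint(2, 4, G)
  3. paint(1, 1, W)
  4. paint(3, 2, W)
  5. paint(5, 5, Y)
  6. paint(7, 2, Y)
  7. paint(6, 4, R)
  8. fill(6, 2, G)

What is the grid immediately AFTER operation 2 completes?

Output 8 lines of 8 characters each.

After op 1 paint(6,7,R):
KKKKKKKK
KKKKKKKK
KKKKKKKW
KKKKKKKW
KKKKKKKW
KKKKKKKK
KKKKKKKR
KKKKKKKK
After op 2 paint(2,4,G):
KKKKKKKK
KKKKKKKK
KKKKGKKW
KKKKKKKW
KKKKKKKW
KKKKKKKK
KKKKKKKR
KKKKKKKK

Answer: KKKKKKKK
KKKKKKKK
KKKKGKKW
KKKKKKKW
KKKKKKKW
KKKKKKKK
KKKKKKKR
KKKKKKKK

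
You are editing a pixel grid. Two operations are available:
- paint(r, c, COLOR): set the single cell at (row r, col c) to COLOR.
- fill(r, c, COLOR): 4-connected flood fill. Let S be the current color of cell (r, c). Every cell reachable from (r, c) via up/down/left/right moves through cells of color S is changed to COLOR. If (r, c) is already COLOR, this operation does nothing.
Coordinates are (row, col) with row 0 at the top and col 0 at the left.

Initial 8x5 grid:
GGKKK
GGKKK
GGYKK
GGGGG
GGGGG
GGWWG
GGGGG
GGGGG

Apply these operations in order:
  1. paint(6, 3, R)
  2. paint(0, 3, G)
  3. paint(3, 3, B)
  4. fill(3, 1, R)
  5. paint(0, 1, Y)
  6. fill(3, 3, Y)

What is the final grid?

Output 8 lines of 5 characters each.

Answer: RYKGK
RRKKK
RRYKK
RRRYR
RRRRR
RRWWR
RRRRR
RRRRR

Derivation:
After op 1 paint(6,3,R):
GGKKK
GGKKK
GGYKK
GGGGG
GGGGG
GGWWG
GGGRG
GGGGG
After op 2 paint(0,3,G):
GGKGK
GGKKK
GGYKK
GGGGG
GGGGG
GGWWG
GGGRG
GGGGG
After op 3 paint(3,3,B):
GGKGK
GGKKK
GGYKK
GGGBG
GGGGG
GGWWG
GGGRG
GGGGG
After op 4 fill(3,1,R) [27 cells changed]:
RRKGK
RRKKK
RRYKK
RRRBR
RRRRR
RRWWR
RRRRR
RRRRR
After op 5 paint(0,1,Y):
RYKGK
RRKKK
RRYKK
RRRBR
RRRRR
RRWWR
RRRRR
RRRRR
After op 6 fill(3,3,Y) [1 cells changed]:
RYKGK
RRKKK
RRYKK
RRRYR
RRRRR
RRWWR
RRRRR
RRRRR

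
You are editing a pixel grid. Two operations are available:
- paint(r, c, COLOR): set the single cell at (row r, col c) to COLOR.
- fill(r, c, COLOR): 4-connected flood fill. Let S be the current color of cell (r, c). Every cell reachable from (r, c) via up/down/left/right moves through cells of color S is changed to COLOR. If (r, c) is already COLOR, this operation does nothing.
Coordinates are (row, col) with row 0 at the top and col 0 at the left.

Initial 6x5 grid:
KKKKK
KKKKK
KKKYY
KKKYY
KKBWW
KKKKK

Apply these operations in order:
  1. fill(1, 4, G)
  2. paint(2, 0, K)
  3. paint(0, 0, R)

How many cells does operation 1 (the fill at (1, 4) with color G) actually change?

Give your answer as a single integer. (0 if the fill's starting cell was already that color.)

Answer: 23

Derivation:
After op 1 fill(1,4,G) [23 cells changed]:
GGGGG
GGGGG
GGGYY
GGGYY
GGBWW
GGGGG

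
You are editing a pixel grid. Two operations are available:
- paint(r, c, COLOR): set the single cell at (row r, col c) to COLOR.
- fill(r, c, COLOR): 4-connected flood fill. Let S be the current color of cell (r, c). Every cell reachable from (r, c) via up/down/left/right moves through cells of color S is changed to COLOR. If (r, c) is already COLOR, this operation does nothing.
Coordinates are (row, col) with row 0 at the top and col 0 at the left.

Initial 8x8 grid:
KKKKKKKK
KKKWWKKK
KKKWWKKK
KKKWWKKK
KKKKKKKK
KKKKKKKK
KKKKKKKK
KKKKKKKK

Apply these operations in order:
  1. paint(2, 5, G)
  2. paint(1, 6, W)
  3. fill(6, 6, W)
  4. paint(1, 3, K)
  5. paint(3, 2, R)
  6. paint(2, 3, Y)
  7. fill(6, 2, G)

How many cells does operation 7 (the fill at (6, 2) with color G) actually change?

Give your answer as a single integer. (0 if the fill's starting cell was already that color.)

After op 1 paint(2,5,G):
KKKKKKKK
KKKWWKKK
KKKWWGKK
KKKWWKKK
KKKKKKKK
KKKKKKKK
KKKKKKKK
KKKKKKKK
After op 2 paint(1,6,W):
KKKKKKKK
KKKWWKWK
KKKWWGKK
KKKWWKKK
KKKKKKKK
KKKKKKKK
KKKKKKKK
KKKKKKKK
After op 3 fill(6,6,W) [56 cells changed]:
WWWWWWWW
WWWWWWWW
WWWWWGWW
WWWWWWWW
WWWWWWWW
WWWWWWWW
WWWWWWWW
WWWWWWWW
After op 4 paint(1,3,K):
WWWWWWWW
WWWKWWWW
WWWWWGWW
WWWWWWWW
WWWWWWWW
WWWWWWWW
WWWWWWWW
WWWWWWWW
After op 5 paint(3,2,R):
WWWWWWWW
WWWKWWWW
WWWWWGWW
WWRWWWWW
WWWWWWWW
WWWWWWWW
WWWWWWWW
WWWWWWWW
After op 6 paint(2,3,Y):
WWWWWWWW
WWWKWWWW
WWWYWGWW
WWRWWWWW
WWWWWWWW
WWWWWWWW
WWWWWWWW
WWWWWWWW
After op 7 fill(6,2,G) [60 cells changed]:
GGGGGGGG
GGGKGGGG
GGGYGGGG
GGRGGGGG
GGGGGGGG
GGGGGGGG
GGGGGGGG
GGGGGGGG

Answer: 60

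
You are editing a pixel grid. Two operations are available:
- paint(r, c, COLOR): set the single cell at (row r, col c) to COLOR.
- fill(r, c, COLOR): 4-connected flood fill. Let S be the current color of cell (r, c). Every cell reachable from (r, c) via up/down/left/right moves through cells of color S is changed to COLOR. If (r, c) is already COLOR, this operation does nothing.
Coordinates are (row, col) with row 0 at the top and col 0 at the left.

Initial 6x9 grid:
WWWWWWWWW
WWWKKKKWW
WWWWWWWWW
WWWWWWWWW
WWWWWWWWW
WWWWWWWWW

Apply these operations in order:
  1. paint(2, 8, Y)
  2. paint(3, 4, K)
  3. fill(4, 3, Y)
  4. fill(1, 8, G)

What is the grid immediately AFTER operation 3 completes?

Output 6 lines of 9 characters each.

After op 1 paint(2,8,Y):
WWWWWWWWW
WWWKKKKWW
WWWWWWWWY
WWWWWWWWW
WWWWWWWWW
WWWWWWWWW
After op 2 paint(3,4,K):
WWWWWWWWW
WWWKKKKWW
WWWWWWWWY
WWWWKWWWW
WWWWWWWWW
WWWWWWWWW
After op 3 fill(4,3,Y) [48 cells changed]:
YYYYYYYYY
YYYKKKKYY
YYYYYYYYY
YYYYKYYYY
YYYYYYYYY
YYYYYYYYY

Answer: YYYYYYYYY
YYYKKKKYY
YYYYYYYYY
YYYYKYYYY
YYYYYYYYY
YYYYYYYYY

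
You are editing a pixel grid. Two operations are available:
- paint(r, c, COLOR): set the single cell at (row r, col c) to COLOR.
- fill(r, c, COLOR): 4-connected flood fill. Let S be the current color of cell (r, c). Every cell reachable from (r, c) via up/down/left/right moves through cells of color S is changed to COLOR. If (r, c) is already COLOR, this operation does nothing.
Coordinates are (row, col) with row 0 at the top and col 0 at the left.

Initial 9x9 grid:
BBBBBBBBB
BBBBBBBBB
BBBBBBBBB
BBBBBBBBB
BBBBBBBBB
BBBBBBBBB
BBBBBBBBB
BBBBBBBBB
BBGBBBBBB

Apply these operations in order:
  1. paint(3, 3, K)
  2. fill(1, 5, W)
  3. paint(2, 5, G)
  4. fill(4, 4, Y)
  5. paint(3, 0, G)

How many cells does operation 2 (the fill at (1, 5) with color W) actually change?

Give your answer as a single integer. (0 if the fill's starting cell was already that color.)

Answer: 79

Derivation:
After op 1 paint(3,3,K):
BBBBBBBBB
BBBBBBBBB
BBBBBBBBB
BBBKBBBBB
BBBBBBBBB
BBBBBBBBB
BBBBBBBBB
BBBBBBBBB
BBGBBBBBB
After op 2 fill(1,5,W) [79 cells changed]:
WWWWWWWWW
WWWWWWWWW
WWWWWWWWW
WWWKWWWWW
WWWWWWWWW
WWWWWWWWW
WWWWWWWWW
WWWWWWWWW
WWGWWWWWW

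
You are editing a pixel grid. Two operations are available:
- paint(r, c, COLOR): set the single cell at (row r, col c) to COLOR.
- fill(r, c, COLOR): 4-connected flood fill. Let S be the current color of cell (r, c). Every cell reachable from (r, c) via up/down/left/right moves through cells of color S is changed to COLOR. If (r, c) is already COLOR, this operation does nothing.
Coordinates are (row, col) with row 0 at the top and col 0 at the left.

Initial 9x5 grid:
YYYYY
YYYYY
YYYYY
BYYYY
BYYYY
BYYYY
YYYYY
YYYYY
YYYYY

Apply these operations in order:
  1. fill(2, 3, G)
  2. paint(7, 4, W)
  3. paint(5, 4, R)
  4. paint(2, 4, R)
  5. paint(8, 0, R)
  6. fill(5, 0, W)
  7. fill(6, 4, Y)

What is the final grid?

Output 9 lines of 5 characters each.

Answer: YYYYY
YYYYY
YYYYR
WYYYY
WYYYY
WYYYR
YYYYY
YYYYW
RYYYY

Derivation:
After op 1 fill(2,3,G) [42 cells changed]:
GGGGG
GGGGG
GGGGG
BGGGG
BGGGG
BGGGG
GGGGG
GGGGG
GGGGG
After op 2 paint(7,4,W):
GGGGG
GGGGG
GGGGG
BGGGG
BGGGG
BGGGG
GGGGG
GGGGW
GGGGG
After op 3 paint(5,4,R):
GGGGG
GGGGG
GGGGG
BGGGG
BGGGG
BGGGR
GGGGG
GGGGW
GGGGG
After op 4 paint(2,4,R):
GGGGG
GGGGG
GGGGR
BGGGG
BGGGG
BGGGR
GGGGG
GGGGW
GGGGG
After op 5 paint(8,0,R):
GGGGG
GGGGG
GGGGR
BGGGG
BGGGG
BGGGR
GGGGG
GGGGW
RGGGG
After op 6 fill(5,0,W) [3 cells changed]:
GGGGG
GGGGG
GGGGR
WGGGG
WGGGG
WGGGR
GGGGG
GGGGW
RGGGG
After op 7 fill(6,4,Y) [38 cells changed]:
YYYYY
YYYYY
YYYYR
WYYYY
WYYYY
WYYYR
YYYYY
YYYYW
RYYYY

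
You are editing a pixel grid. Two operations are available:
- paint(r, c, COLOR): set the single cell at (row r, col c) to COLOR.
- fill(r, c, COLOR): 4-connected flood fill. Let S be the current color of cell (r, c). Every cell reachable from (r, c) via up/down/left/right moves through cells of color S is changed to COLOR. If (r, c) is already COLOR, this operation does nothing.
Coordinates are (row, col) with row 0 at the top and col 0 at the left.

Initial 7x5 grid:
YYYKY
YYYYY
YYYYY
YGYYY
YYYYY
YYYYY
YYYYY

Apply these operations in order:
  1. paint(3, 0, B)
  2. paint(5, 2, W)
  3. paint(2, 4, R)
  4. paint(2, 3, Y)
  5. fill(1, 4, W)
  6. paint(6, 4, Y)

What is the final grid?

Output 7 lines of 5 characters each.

Answer: WWWKW
WWWWW
WWWWR
BGWWW
WWWWW
WWWWW
WWWWY

Derivation:
After op 1 paint(3,0,B):
YYYKY
YYYYY
YYYYY
BGYYY
YYYYY
YYYYY
YYYYY
After op 2 paint(5,2,W):
YYYKY
YYYYY
YYYYY
BGYYY
YYYYY
YYWYY
YYYYY
After op 3 paint(2,4,R):
YYYKY
YYYYY
YYYYR
BGYYY
YYYYY
YYWYY
YYYYY
After op 4 paint(2,3,Y):
YYYKY
YYYYY
YYYYR
BGYYY
YYYYY
YYWYY
YYYYY
After op 5 fill(1,4,W) [30 cells changed]:
WWWKW
WWWWW
WWWWR
BGWWW
WWWWW
WWWWW
WWWWW
After op 6 paint(6,4,Y):
WWWKW
WWWWW
WWWWR
BGWWW
WWWWW
WWWWW
WWWWY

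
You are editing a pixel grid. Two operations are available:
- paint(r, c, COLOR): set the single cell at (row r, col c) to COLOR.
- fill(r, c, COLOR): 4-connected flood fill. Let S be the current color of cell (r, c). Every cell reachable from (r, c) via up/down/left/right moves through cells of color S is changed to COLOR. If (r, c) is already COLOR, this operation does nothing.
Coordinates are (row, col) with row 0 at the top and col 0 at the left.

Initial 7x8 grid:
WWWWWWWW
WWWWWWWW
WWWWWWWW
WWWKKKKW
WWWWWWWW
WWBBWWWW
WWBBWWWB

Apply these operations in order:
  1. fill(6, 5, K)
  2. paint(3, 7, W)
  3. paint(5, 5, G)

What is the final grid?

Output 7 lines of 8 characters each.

After op 1 fill(6,5,K) [47 cells changed]:
KKKKKKKK
KKKKKKKK
KKKKKKKK
KKKKKKKK
KKKKKKKK
KKBBKKKK
KKBBKKKB
After op 2 paint(3,7,W):
KKKKKKKK
KKKKKKKK
KKKKKKKK
KKKKKKKW
KKKKKKKK
KKBBKKKK
KKBBKKKB
After op 3 paint(5,5,G):
KKKKKKKK
KKKKKKKK
KKKKKKKK
KKKKKKKW
KKKKKKKK
KKBBKGKK
KKBBKKKB

Answer: KKKKKKKK
KKKKKKKK
KKKKKKKK
KKKKKKKW
KKKKKKKK
KKBBKGKK
KKBBKKKB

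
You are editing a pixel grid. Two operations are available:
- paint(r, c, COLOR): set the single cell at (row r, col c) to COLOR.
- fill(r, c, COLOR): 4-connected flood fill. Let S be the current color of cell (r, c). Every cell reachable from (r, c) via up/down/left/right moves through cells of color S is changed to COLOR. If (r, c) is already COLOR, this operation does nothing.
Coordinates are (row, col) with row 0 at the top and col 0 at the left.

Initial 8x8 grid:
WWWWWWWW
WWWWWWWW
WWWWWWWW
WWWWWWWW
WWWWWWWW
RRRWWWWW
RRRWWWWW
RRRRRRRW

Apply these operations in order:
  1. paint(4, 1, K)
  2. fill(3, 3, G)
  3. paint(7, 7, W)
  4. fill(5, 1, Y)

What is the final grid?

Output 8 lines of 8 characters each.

Answer: GGGGGGGG
GGGGGGGG
GGGGGGGG
GGGGGGGG
GKGGGGGG
YYYGGGGG
YYYGGGGG
YYYYYYYW

Derivation:
After op 1 paint(4,1,K):
WWWWWWWW
WWWWWWWW
WWWWWWWW
WWWWWWWW
WKWWWWWW
RRRWWWWW
RRRWWWWW
RRRRRRRW
After op 2 fill(3,3,G) [50 cells changed]:
GGGGGGGG
GGGGGGGG
GGGGGGGG
GGGGGGGG
GKGGGGGG
RRRGGGGG
RRRGGGGG
RRRRRRRG
After op 3 paint(7,7,W):
GGGGGGGG
GGGGGGGG
GGGGGGGG
GGGGGGGG
GKGGGGGG
RRRGGGGG
RRRGGGGG
RRRRRRRW
After op 4 fill(5,1,Y) [13 cells changed]:
GGGGGGGG
GGGGGGGG
GGGGGGGG
GGGGGGGG
GKGGGGGG
YYYGGGGG
YYYGGGGG
YYYYYYYW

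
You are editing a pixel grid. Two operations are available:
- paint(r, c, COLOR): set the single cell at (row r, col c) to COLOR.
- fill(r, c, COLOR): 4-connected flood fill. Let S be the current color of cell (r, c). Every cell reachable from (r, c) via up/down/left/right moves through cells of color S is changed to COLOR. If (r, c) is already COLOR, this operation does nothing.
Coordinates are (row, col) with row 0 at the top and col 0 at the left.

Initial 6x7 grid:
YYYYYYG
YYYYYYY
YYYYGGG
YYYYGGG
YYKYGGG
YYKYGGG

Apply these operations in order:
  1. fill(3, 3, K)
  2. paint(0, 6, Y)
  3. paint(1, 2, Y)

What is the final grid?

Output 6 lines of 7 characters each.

Answer: KKKKKKY
KKYKKKK
KKKKGGG
KKKKGGG
KKKKGGG
KKKKGGG

Derivation:
After op 1 fill(3,3,K) [27 cells changed]:
KKKKKKG
KKKKKKK
KKKKGGG
KKKKGGG
KKKKGGG
KKKKGGG
After op 2 paint(0,6,Y):
KKKKKKY
KKKKKKK
KKKKGGG
KKKKGGG
KKKKGGG
KKKKGGG
After op 3 paint(1,2,Y):
KKKKKKY
KKYKKKK
KKKKGGG
KKKKGGG
KKKKGGG
KKKKGGG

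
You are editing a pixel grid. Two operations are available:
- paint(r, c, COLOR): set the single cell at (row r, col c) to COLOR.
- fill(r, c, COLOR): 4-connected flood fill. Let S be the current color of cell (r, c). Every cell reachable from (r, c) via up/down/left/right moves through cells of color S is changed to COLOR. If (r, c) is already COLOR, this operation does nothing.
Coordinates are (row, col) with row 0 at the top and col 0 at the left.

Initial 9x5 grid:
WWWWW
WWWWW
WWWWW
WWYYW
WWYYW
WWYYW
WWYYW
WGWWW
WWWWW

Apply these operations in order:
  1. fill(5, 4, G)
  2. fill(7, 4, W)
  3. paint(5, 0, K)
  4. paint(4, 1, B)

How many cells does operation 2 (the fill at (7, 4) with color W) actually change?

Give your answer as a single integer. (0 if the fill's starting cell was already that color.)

After op 1 fill(5,4,G) [36 cells changed]:
GGGGG
GGGGG
GGGGG
GGYYG
GGYYG
GGYYG
GGYYG
GGGGG
GGGGG
After op 2 fill(7,4,W) [37 cells changed]:
WWWWW
WWWWW
WWWWW
WWYYW
WWYYW
WWYYW
WWYYW
WWWWW
WWWWW

Answer: 37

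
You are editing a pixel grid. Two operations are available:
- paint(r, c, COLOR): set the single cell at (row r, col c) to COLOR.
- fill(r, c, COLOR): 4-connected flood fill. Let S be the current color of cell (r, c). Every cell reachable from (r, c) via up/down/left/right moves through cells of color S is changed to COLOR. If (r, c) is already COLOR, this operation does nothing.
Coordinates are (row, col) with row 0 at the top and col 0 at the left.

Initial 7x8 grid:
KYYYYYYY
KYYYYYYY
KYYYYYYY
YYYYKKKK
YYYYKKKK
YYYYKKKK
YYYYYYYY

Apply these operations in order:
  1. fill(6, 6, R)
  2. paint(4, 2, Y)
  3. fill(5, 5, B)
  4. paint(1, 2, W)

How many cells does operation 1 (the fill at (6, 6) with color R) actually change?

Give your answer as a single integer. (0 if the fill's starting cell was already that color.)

Answer: 41

Derivation:
After op 1 fill(6,6,R) [41 cells changed]:
KRRRRRRR
KRRRRRRR
KRRRRRRR
RRRRKKKK
RRRRKKKK
RRRRKKKK
RRRRRRRR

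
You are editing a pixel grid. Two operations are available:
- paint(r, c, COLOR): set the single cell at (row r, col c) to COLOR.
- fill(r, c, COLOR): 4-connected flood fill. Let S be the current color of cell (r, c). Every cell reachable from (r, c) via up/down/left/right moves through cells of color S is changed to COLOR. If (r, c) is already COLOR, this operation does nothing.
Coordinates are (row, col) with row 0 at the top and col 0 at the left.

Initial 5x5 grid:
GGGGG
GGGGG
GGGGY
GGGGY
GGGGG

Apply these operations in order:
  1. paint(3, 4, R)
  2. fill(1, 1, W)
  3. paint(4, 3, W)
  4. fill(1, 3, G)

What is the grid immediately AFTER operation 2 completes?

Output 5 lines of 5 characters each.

After op 1 paint(3,4,R):
GGGGG
GGGGG
GGGGY
GGGGR
GGGGG
After op 2 fill(1,1,W) [23 cells changed]:
WWWWW
WWWWW
WWWWY
WWWWR
WWWWW

Answer: WWWWW
WWWWW
WWWWY
WWWWR
WWWWW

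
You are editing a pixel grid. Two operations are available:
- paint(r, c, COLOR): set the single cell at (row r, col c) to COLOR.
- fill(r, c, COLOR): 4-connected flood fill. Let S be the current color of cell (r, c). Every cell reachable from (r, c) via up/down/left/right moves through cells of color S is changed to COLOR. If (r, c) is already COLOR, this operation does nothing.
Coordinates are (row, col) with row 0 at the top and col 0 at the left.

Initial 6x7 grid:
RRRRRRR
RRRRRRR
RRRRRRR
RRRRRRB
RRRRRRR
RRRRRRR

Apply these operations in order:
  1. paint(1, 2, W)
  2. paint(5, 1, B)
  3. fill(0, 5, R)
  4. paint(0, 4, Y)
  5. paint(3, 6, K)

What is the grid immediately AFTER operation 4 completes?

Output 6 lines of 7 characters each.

Answer: RRRRYRR
RRWRRRR
RRRRRRR
RRRRRRB
RRRRRRR
RBRRRRR

Derivation:
After op 1 paint(1,2,W):
RRRRRRR
RRWRRRR
RRRRRRR
RRRRRRB
RRRRRRR
RRRRRRR
After op 2 paint(5,1,B):
RRRRRRR
RRWRRRR
RRRRRRR
RRRRRRB
RRRRRRR
RBRRRRR
After op 3 fill(0,5,R) [0 cells changed]:
RRRRRRR
RRWRRRR
RRRRRRR
RRRRRRB
RRRRRRR
RBRRRRR
After op 4 paint(0,4,Y):
RRRRYRR
RRWRRRR
RRRRRRR
RRRRRRB
RRRRRRR
RBRRRRR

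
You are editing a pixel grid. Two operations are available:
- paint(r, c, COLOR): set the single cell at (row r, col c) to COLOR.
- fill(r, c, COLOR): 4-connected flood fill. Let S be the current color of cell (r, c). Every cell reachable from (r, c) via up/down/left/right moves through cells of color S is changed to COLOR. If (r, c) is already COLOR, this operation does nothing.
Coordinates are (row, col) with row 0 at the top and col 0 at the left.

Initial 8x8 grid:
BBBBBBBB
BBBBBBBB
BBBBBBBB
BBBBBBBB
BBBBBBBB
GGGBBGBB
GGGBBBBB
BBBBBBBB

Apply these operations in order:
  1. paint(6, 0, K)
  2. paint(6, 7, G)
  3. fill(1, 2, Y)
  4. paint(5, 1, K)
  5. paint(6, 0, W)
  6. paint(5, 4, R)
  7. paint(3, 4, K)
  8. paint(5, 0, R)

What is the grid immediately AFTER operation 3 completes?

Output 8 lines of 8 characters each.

Answer: YYYYYYYY
YYYYYYYY
YYYYYYYY
YYYYYYYY
YYYYYYYY
GGGYYGYY
KGGYYYYG
YYYYYYYY

Derivation:
After op 1 paint(6,0,K):
BBBBBBBB
BBBBBBBB
BBBBBBBB
BBBBBBBB
BBBBBBBB
GGGBBGBB
KGGBBBBB
BBBBBBBB
After op 2 paint(6,7,G):
BBBBBBBB
BBBBBBBB
BBBBBBBB
BBBBBBBB
BBBBBBBB
GGGBBGBB
KGGBBBBG
BBBBBBBB
After op 3 fill(1,2,Y) [56 cells changed]:
YYYYYYYY
YYYYYYYY
YYYYYYYY
YYYYYYYY
YYYYYYYY
GGGYYGYY
KGGYYYYG
YYYYYYYY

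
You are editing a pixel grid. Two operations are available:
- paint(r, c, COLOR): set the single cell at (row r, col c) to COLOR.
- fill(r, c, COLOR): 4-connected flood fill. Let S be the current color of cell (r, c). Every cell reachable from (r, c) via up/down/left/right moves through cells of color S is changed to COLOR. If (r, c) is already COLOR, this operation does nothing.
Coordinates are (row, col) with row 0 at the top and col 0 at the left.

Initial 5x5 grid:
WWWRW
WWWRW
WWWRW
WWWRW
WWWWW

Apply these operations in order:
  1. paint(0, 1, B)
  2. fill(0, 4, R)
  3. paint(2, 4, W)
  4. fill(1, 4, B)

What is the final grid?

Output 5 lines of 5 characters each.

After op 1 paint(0,1,B):
WBWRW
WWWRW
WWWRW
WWWRW
WWWWW
After op 2 fill(0,4,R) [20 cells changed]:
RBRRR
RRRRR
RRRRR
RRRRR
RRRRR
After op 3 paint(2,4,W):
RBRRR
RRRRR
RRRRW
RRRRR
RRRRR
After op 4 fill(1,4,B) [23 cells changed]:
BBBBB
BBBBB
BBBBW
BBBBB
BBBBB

Answer: BBBBB
BBBBB
BBBBW
BBBBB
BBBBB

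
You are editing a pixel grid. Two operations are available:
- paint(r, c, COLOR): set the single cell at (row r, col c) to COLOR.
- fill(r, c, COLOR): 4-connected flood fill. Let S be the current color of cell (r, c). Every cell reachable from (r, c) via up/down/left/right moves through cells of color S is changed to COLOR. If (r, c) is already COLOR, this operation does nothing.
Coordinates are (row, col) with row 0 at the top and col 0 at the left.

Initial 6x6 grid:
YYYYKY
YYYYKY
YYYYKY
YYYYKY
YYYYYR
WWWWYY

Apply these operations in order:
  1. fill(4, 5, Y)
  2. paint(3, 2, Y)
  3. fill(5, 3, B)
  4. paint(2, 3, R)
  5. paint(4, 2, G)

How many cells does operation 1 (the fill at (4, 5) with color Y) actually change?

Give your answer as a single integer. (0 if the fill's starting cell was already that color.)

Answer: 1

Derivation:
After op 1 fill(4,5,Y) [1 cells changed]:
YYYYKY
YYYYKY
YYYYKY
YYYYKY
YYYYYY
WWWWYY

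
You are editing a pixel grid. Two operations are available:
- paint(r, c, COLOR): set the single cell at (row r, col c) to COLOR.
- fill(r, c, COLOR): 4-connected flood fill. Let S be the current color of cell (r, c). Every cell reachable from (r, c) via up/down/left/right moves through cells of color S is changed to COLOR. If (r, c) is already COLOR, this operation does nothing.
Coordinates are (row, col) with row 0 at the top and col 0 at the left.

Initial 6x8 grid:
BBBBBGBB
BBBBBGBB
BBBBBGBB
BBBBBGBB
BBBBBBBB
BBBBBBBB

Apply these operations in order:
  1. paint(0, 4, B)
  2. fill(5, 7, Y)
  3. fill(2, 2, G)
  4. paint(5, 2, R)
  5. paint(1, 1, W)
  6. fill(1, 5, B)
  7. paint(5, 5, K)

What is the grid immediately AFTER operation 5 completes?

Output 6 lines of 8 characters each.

Answer: GGGGGGGG
GWGGGGGG
GGGGGGGG
GGGGGGGG
GGGGGGGG
GGRGGGGG

Derivation:
After op 1 paint(0,4,B):
BBBBBGBB
BBBBBGBB
BBBBBGBB
BBBBBGBB
BBBBBBBB
BBBBBBBB
After op 2 fill(5,7,Y) [44 cells changed]:
YYYYYGYY
YYYYYGYY
YYYYYGYY
YYYYYGYY
YYYYYYYY
YYYYYYYY
After op 3 fill(2,2,G) [44 cells changed]:
GGGGGGGG
GGGGGGGG
GGGGGGGG
GGGGGGGG
GGGGGGGG
GGGGGGGG
After op 4 paint(5,2,R):
GGGGGGGG
GGGGGGGG
GGGGGGGG
GGGGGGGG
GGGGGGGG
GGRGGGGG
After op 5 paint(1,1,W):
GGGGGGGG
GWGGGGGG
GGGGGGGG
GGGGGGGG
GGGGGGGG
GGRGGGGG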